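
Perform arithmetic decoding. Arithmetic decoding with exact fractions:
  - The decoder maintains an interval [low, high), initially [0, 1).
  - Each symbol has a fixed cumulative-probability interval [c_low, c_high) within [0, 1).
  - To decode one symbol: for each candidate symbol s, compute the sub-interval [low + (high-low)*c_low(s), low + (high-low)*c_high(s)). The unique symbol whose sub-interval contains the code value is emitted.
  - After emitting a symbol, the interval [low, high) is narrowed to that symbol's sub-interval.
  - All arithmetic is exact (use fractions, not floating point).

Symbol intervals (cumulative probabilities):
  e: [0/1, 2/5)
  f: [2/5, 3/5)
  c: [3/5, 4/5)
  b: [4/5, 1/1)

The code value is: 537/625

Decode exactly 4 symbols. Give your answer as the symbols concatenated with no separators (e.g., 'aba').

Step 1: interval [0/1, 1/1), width = 1/1 - 0/1 = 1/1
  'e': [0/1 + 1/1*0/1, 0/1 + 1/1*2/5) = [0/1, 2/5)
  'f': [0/1 + 1/1*2/5, 0/1 + 1/1*3/5) = [2/5, 3/5)
  'c': [0/1 + 1/1*3/5, 0/1 + 1/1*4/5) = [3/5, 4/5)
  'b': [0/1 + 1/1*4/5, 0/1 + 1/1*1/1) = [4/5, 1/1) <- contains code 537/625
  emit 'b', narrow to [4/5, 1/1)
Step 2: interval [4/5, 1/1), width = 1/1 - 4/5 = 1/5
  'e': [4/5 + 1/5*0/1, 4/5 + 1/5*2/5) = [4/5, 22/25) <- contains code 537/625
  'f': [4/5 + 1/5*2/5, 4/5 + 1/5*3/5) = [22/25, 23/25)
  'c': [4/5 + 1/5*3/5, 4/5 + 1/5*4/5) = [23/25, 24/25)
  'b': [4/5 + 1/5*4/5, 4/5 + 1/5*1/1) = [24/25, 1/1)
  emit 'e', narrow to [4/5, 22/25)
Step 3: interval [4/5, 22/25), width = 22/25 - 4/5 = 2/25
  'e': [4/5 + 2/25*0/1, 4/5 + 2/25*2/5) = [4/5, 104/125)
  'f': [4/5 + 2/25*2/5, 4/5 + 2/25*3/5) = [104/125, 106/125)
  'c': [4/5 + 2/25*3/5, 4/5 + 2/25*4/5) = [106/125, 108/125) <- contains code 537/625
  'b': [4/5 + 2/25*4/5, 4/5 + 2/25*1/1) = [108/125, 22/25)
  emit 'c', narrow to [106/125, 108/125)
Step 4: interval [106/125, 108/125), width = 108/125 - 106/125 = 2/125
  'e': [106/125 + 2/125*0/1, 106/125 + 2/125*2/5) = [106/125, 534/625)
  'f': [106/125 + 2/125*2/5, 106/125 + 2/125*3/5) = [534/625, 536/625)
  'c': [106/125 + 2/125*3/5, 106/125 + 2/125*4/5) = [536/625, 538/625) <- contains code 537/625
  'b': [106/125 + 2/125*4/5, 106/125 + 2/125*1/1) = [538/625, 108/125)
  emit 'c', narrow to [536/625, 538/625)

Answer: becc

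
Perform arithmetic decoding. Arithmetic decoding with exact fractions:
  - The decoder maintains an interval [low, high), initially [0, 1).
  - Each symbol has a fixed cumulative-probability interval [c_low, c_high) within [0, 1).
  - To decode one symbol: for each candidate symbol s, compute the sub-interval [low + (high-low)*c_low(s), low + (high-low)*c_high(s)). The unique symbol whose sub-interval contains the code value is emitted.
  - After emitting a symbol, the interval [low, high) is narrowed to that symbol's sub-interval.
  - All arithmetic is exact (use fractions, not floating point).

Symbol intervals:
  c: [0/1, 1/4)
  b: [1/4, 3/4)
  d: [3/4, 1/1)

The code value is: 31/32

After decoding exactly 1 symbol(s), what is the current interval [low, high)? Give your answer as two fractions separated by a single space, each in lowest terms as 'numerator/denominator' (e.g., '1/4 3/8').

Answer: 3/4 1/1

Derivation:
Step 1: interval [0/1, 1/1), width = 1/1 - 0/1 = 1/1
  'c': [0/1 + 1/1*0/1, 0/1 + 1/1*1/4) = [0/1, 1/4)
  'b': [0/1 + 1/1*1/4, 0/1 + 1/1*3/4) = [1/4, 3/4)
  'd': [0/1 + 1/1*3/4, 0/1 + 1/1*1/1) = [3/4, 1/1) <- contains code 31/32
  emit 'd', narrow to [3/4, 1/1)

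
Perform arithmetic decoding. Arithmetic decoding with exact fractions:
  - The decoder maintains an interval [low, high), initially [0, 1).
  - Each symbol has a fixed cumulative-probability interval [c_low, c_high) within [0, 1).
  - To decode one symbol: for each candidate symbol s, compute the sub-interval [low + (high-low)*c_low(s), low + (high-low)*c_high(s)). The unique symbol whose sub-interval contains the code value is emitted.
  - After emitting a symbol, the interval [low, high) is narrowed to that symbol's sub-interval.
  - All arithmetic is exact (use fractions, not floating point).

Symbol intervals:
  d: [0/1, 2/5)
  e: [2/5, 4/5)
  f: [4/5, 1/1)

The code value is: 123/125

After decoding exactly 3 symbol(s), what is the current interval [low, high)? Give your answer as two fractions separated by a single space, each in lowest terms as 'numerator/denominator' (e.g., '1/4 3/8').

Answer: 122/125 124/125

Derivation:
Step 1: interval [0/1, 1/1), width = 1/1 - 0/1 = 1/1
  'd': [0/1 + 1/1*0/1, 0/1 + 1/1*2/5) = [0/1, 2/5)
  'e': [0/1 + 1/1*2/5, 0/1 + 1/1*4/5) = [2/5, 4/5)
  'f': [0/1 + 1/1*4/5, 0/1 + 1/1*1/1) = [4/5, 1/1) <- contains code 123/125
  emit 'f', narrow to [4/5, 1/1)
Step 2: interval [4/5, 1/1), width = 1/1 - 4/5 = 1/5
  'd': [4/5 + 1/5*0/1, 4/5 + 1/5*2/5) = [4/5, 22/25)
  'e': [4/5 + 1/5*2/5, 4/5 + 1/5*4/5) = [22/25, 24/25)
  'f': [4/5 + 1/5*4/5, 4/5 + 1/5*1/1) = [24/25, 1/1) <- contains code 123/125
  emit 'f', narrow to [24/25, 1/1)
Step 3: interval [24/25, 1/1), width = 1/1 - 24/25 = 1/25
  'd': [24/25 + 1/25*0/1, 24/25 + 1/25*2/5) = [24/25, 122/125)
  'e': [24/25 + 1/25*2/5, 24/25 + 1/25*4/5) = [122/125, 124/125) <- contains code 123/125
  'f': [24/25 + 1/25*4/5, 24/25 + 1/25*1/1) = [124/125, 1/1)
  emit 'e', narrow to [122/125, 124/125)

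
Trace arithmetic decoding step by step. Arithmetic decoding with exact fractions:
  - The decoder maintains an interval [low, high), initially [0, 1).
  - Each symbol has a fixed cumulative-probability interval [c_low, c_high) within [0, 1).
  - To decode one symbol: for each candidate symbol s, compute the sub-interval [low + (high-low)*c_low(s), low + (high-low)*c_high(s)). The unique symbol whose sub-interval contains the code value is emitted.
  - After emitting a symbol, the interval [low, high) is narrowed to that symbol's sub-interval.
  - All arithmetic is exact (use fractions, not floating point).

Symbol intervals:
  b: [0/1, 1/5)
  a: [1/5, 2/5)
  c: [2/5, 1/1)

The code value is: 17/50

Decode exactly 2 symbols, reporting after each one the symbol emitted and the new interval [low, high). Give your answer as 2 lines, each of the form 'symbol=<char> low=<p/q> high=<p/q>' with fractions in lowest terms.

Answer: symbol=a low=1/5 high=2/5
symbol=c low=7/25 high=2/5

Derivation:
Step 1: interval [0/1, 1/1), width = 1/1 - 0/1 = 1/1
  'b': [0/1 + 1/1*0/1, 0/1 + 1/1*1/5) = [0/1, 1/5)
  'a': [0/1 + 1/1*1/5, 0/1 + 1/1*2/5) = [1/5, 2/5) <- contains code 17/50
  'c': [0/1 + 1/1*2/5, 0/1 + 1/1*1/1) = [2/5, 1/1)
  emit 'a', narrow to [1/5, 2/5)
Step 2: interval [1/5, 2/5), width = 2/5 - 1/5 = 1/5
  'b': [1/5 + 1/5*0/1, 1/5 + 1/5*1/5) = [1/5, 6/25)
  'a': [1/5 + 1/5*1/5, 1/5 + 1/5*2/5) = [6/25, 7/25)
  'c': [1/5 + 1/5*2/5, 1/5 + 1/5*1/1) = [7/25, 2/5) <- contains code 17/50
  emit 'c', narrow to [7/25, 2/5)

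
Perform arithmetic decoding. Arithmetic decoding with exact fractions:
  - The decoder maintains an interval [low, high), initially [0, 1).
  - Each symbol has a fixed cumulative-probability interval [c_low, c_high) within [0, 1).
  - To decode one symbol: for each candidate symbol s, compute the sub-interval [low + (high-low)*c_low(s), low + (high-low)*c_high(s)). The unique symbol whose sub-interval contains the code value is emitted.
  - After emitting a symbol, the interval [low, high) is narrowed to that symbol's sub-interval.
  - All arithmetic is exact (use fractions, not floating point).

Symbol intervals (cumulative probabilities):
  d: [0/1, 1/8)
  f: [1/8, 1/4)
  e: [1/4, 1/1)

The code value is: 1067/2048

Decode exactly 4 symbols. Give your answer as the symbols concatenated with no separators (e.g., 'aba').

Step 1: interval [0/1, 1/1), width = 1/1 - 0/1 = 1/1
  'd': [0/1 + 1/1*0/1, 0/1 + 1/1*1/8) = [0/1, 1/8)
  'f': [0/1 + 1/1*1/8, 0/1 + 1/1*1/4) = [1/8, 1/4)
  'e': [0/1 + 1/1*1/4, 0/1 + 1/1*1/1) = [1/4, 1/1) <- contains code 1067/2048
  emit 'e', narrow to [1/4, 1/1)
Step 2: interval [1/4, 1/1), width = 1/1 - 1/4 = 3/4
  'd': [1/4 + 3/4*0/1, 1/4 + 3/4*1/8) = [1/4, 11/32)
  'f': [1/4 + 3/4*1/8, 1/4 + 3/4*1/4) = [11/32, 7/16)
  'e': [1/4 + 3/4*1/4, 1/4 + 3/4*1/1) = [7/16, 1/1) <- contains code 1067/2048
  emit 'e', narrow to [7/16, 1/1)
Step 3: interval [7/16, 1/1), width = 1/1 - 7/16 = 9/16
  'd': [7/16 + 9/16*0/1, 7/16 + 9/16*1/8) = [7/16, 65/128)
  'f': [7/16 + 9/16*1/8, 7/16 + 9/16*1/4) = [65/128, 37/64) <- contains code 1067/2048
  'e': [7/16 + 9/16*1/4, 7/16 + 9/16*1/1) = [37/64, 1/1)
  emit 'f', narrow to [65/128, 37/64)
Step 4: interval [65/128, 37/64), width = 37/64 - 65/128 = 9/128
  'd': [65/128 + 9/128*0/1, 65/128 + 9/128*1/8) = [65/128, 529/1024)
  'f': [65/128 + 9/128*1/8, 65/128 + 9/128*1/4) = [529/1024, 269/512) <- contains code 1067/2048
  'e': [65/128 + 9/128*1/4, 65/128 + 9/128*1/1) = [269/512, 37/64)
  emit 'f', narrow to [529/1024, 269/512)

Answer: eeff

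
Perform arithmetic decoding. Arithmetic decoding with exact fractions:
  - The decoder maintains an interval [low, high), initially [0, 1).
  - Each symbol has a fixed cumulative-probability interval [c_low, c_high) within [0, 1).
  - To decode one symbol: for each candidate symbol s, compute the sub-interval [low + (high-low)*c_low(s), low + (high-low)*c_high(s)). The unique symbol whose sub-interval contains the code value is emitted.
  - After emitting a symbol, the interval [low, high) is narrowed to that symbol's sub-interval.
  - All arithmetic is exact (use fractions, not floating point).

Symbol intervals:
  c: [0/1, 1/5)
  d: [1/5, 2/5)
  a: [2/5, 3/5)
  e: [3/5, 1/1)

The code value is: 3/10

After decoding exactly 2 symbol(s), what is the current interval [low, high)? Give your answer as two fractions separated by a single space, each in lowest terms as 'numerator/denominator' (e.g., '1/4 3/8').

Step 1: interval [0/1, 1/1), width = 1/1 - 0/1 = 1/1
  'c': [0/1 + 1/1*0/1, 0/1 + 1/1*1/5) = [0/1, 1/5)
  'd': [0/1 + 1/1*1/5, 0/1 + 1/1*2/5) = [1/5, 2/5) <- contains code 3/10
  'a': [0/1 + 1/1*2/5, 0/1 + 1/1*3/5) = [2/5, 3/5)
  'e': [0/1 + 1/1*3/5, 0/1 + 1/1*1/1) = [3/5, 1/1)
  emit 'd', narrow to [1/5, 2/5)
Step 2: interval [1/5, 2/5), width = 2/5 - 1/5 = 1/5
  'c': [1/5 + 1/5*0/1, 1/5 + 1/5*1/5) = [1/5, 6/25)
  'd': [1/5 + 1/5*1/5, 1/5 + 1/5*2/5) = [6/25, 7/25)
  'a': [1/5 + 1/5*2/5, 1/5 + 1/5*3/5) = [7/25, 8/25) <- contains code 3/10
  'e': [1/5 + 1/5*3/5, 1/5 + 1/5*1/1) = [8/25, 2/5)
  emit 'a', narrow to [7/25, 8/25)

Answer: 7/25 8/25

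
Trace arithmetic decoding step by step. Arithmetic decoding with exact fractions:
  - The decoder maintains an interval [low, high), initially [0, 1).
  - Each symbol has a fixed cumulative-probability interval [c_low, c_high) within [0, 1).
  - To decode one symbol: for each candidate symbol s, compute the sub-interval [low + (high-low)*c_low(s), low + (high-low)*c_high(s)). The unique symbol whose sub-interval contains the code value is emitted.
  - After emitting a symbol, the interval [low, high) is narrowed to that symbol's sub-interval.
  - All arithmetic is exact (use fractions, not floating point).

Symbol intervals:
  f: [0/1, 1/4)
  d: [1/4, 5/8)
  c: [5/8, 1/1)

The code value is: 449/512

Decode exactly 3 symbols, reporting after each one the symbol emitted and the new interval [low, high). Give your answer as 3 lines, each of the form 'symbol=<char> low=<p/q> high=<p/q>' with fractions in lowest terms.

Answer: symbol=c low=5/8 high=1/1
symbol=c low=55/64 high=1/1
symbol=f low=55/64 high=229/256

Derivation:
Step 1: interval [0/1, 1/1), width = 1/1 - 0/1 = 1/1
  'f': [0/1 + 1/1*0/1, 0/1 + 1/1*1/4) = [0/1, 1/4)
  'd': [0/1 + 1/1*1/4, 0/1 + 1/1*5/8) = [1/4, 5/8)
  'c': [0/1 + 1/1*5/8, 0/1 + 1/1*1/1) = [5/8, 1/1) <- contains code 449/512
  emit 'c', narrow to [5/8, 1/1)
Step 2: interval [5/8, 1/1), width = 1/1 - 5/8 = 3/8
  'f': [5/8 + 3/8*0/1, 5/8 + 3/8*1/4) = [5/8, 23/32)
  'd': [5/8 + 3/8*1/4, 5/8 + 3/8*5/8) = [23/32, 55/64)
  'c': [5/8 + 3/8*5/8, 5/8 + 3/8*1/1) = [55/64, 1/1) <- contains code 449/512
  emit 'c', narrow to [55/64, 1/1)
Step 3: interval [55/64, 1/1), width = 1/1 - 55/64 = 9/64
  'f': [55/64 + 9/64*0/1, 55/64 + 9/64*1/4) = [55/64, 229/256) <- contains code 449/512
  'd': [55/64 + 9/64*1/4, 55/64 + 9/64*5/8) = [229/256, 485/512)
  'c': [55/64 + 9/64*5/8, 55/64 + 9/64*1/1) = [485/512, 1/1)
  emit 'f', narrow to [55/64, 229/256)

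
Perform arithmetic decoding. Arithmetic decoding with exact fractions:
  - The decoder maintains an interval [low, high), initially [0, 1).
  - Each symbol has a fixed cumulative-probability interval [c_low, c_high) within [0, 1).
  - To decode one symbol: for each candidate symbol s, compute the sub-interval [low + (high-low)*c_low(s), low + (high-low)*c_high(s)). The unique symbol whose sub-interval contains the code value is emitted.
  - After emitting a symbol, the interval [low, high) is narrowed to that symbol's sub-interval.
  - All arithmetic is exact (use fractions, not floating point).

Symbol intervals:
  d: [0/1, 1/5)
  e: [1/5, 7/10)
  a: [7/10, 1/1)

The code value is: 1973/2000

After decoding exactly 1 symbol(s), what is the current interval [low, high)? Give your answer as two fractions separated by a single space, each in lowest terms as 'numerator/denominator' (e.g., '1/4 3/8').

Answer: 7/10 1/1

Derivation:
Step 1: interval [0/1, 1/1), width = 1/1 - 0/1 = 1/1
  'd': [0/1 + 1/1*0/1, 0/1 + 1/1*1/5) = [0/1, 1/5)
  'e': [0/1 + 1/1*1/5, 0/1 + 1/1*7/10) = [1/5, 7/10)
  'a': [0/1 + 1/1*7/10, 0/1 + 1/1*1/1) = [7/10, 1/1) <- contains code 1973/2000
  emit 'a', narrow to [7/10, 1/1)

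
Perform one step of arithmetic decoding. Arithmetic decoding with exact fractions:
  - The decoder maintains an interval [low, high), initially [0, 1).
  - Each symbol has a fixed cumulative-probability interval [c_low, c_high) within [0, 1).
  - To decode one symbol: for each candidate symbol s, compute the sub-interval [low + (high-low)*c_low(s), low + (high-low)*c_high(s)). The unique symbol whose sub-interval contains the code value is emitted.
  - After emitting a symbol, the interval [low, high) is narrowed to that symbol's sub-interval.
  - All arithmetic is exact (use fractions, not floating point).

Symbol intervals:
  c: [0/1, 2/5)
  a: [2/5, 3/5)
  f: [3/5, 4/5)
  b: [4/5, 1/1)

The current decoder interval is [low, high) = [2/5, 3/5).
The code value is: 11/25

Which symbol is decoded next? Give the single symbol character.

Interval width = high − low = 3/5 − 2/5 = 1/5
Scaled code = (code − low) / width = (11/25 − 2/5) / 1/5 = 1/5
  c: [0/1, 2/5) ← scaled code falls here ✓
  a: [2/5, 3/5) 
  f: [3/5, 4/5) 
  b: [4/5, 1/1) 

Answer: c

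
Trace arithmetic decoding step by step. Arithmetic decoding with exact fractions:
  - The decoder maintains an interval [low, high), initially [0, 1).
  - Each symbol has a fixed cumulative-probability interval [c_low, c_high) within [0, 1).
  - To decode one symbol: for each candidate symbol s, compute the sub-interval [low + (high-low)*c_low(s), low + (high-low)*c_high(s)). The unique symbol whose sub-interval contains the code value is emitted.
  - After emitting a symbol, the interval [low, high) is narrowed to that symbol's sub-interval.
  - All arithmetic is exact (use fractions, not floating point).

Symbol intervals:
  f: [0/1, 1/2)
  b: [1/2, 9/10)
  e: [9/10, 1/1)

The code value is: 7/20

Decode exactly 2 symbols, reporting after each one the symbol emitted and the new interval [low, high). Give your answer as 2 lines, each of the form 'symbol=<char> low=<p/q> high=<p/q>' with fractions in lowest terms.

Answer: symbol=f low=0/1 high=1/2
symbol=b low=1/4 high=9/20

Derivation:
Step 1: interval [0/1, 1/1), width = 1/1 - 0/1 = 1/1
  'f': [0/1 + 1/1*0/1, 0/1 + 1/1*1/2) = [0/1, 1/2) <- contains code 7/20
  'b': [0/1 + 1/1*1/2, 0/1 + 1/1*9/10) = [1/2, 9/10)
  'e': [0/1 + 1/1*9/10, 0/1 + 1/1*1/1) = [9/10, 1/1)
  emit 'f', narrow to [0/1, 1/2)
Step 2: interval [0/1, 1/2), width = 1/2 - 0/1 = 1/2
  'f': [0/1 + 1/2*0/1, 0/1 + 1/2*1/2) = [0/1, 1/4)
  'b': [0/1 + 1/2*1/2, 0/1 + 1/2*9/10) = [1/4, 9/20) <- contains code 7/20
  'e': [0/1 + 1/2*9/10, 0/1 + 1/2*1/1) = [9/20, 1/2)
  emit 'b', narrow to [1/4, 9/20)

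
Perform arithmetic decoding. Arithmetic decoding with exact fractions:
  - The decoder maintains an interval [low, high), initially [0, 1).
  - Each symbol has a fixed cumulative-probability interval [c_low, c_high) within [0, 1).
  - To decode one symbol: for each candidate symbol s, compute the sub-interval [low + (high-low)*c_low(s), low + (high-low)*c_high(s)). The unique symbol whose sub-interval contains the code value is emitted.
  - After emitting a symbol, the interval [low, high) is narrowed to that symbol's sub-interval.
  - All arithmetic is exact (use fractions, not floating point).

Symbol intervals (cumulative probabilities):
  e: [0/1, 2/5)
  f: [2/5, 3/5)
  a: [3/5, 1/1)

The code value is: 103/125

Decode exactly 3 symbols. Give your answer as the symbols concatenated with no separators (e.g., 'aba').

Answer: afa

Derivation:
Step 1: interval [0/1, 1/1), width = 1/1 - 0/1 = 1/1
  'e': [0/1 + 1/1*0/1, 0/1 + 1/1*2/5) = [0/1, 2/5)
  'f': [0/1 + 1/1*2/5, 0/1 + 1/1*3/5) = [2/5, 3/5)
  'a': [0/1 + 1/1*3/5, 0/1 + 1/1*1/1) = [3/5, 1/1) <- contains code 103/125
  emit 'a', narrow to [3/5, 1/1)
Step 2: interval [3/5, 1/1), width = 1/1 - 3/5 = 2/5
  'e': [3/5 + 2/5*0/1, 3/5 + 2/5*2/5) = [3/5, 19/25)
  'f': [3/5 + 2/5*2/5, 3/5 + 2/5*3/5) = [19/25, 21/25) <- contains code 103/125
  'a': [3/5 + 2/5*3/5, 3/5 + 2/5*1/1) = [21/25, 1/1)
  emit 'f', narrow to [19/25, 21/25)
Step 3: interval [19/25, 21/25), width = 21/25 - 19/25 = 2/25
  'e': [19/25 + 2/25*0/1, 19/25 + 2/25*2/5) = [19/25, 99/125)
  'f': [19/25 + 2/25*2/5, 19/25 + 2/25*3/5) = [99/125, 101/125)
  'a': [19/25 + 2/25*3/5, 19/25 + 2/25*1/1) = [101/125, 21/25) <- contains code 103/125
  emit 'a', narrow to [101/125, 21/25)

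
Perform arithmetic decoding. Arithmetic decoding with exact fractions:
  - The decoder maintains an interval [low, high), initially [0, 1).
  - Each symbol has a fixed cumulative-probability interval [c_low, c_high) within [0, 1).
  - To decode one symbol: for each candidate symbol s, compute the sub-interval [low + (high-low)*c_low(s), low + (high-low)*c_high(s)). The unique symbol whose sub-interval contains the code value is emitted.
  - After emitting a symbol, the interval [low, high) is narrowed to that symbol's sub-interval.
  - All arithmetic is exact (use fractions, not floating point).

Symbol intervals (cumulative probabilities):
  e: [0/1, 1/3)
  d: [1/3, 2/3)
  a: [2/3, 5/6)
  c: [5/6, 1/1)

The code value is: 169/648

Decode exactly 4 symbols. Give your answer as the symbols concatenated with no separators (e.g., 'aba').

Step 1: interval [0/1, 1/1), width = 1/1 - 0/1 = 1/1
  'e': [0/1 + 1/1*0/1, 0/1 + 1/1*1/3) = [0/1, 1/3) <- contains code 169/648
  'd': [0/1 + 1/1*1/3, 0/1 + 1/1*2/3) = [1/3, 2/3)
  'a': [0/1 + 1/1*2/3, 0/1 + 1/1*5/6) = [2/3, 5/6)
  'c': [0/1 + 1/1*5/6, 0/1 + 1/1*1/1) = [5/6, 1/1)
  emit 'e', narrow to [0/1, 1/3)
Step 2: interval [0/1, 1/3), width = 1/3 - 0/1 = 1/3
  'e': [0/1 + 1/3*0/1, 0/1 + 1/3*1/3) = [0/1, 1/9)
  'd': [0/1 + 1/3*1/3, 0/1 + 1/3*2/3) = [1/9, 2/9)
  'a': [0/1 + 1/3*2/3, 0/1 + 1/3*5/6) = [2/9, 5/18) <- contains code 169/648
  'c': [0/1 + 1/3*5/6, 0/1 + 1/3*1/1) = [5/18, 1/3)
  emit 'a', narrow to [2/9, 5/18)
Step 3: interval [2/9, 5/18), width = 5/18 - 2/9 = 1/18
  'e': [2/9 + 1/18*0/1, 2/9 + 1/18*1/3) = [2/9, 13/54)
  'd': [2/9 + 1/18*1/3, 2/9 + 1/18*2/3) = [13/54, 7/27)
  'a': [2/9 + 1/18*2/3, 2/9 + 1/18*5/6) = [7/27, 29/108) <- contains code 169/648
  'c': [2/9 + 1/18*5/6, 2/9 + 1/18*1/1) = [29/108, 5/18)
  emit 'a', narrow to [7/27, 29/108)
Step 4: interval [7/27, 29/108), width = 29/108 - 7/27 = 1/108
  'e': [7/27 + 1/108*0/1, 7/27 + 1/108*1/3) = [7/27, 85/324) <- contains code 169/648
  'd': [7/27 + 1/108*1/3, 7/27 + 1/108*2/3) = [85/324, 43/162)
  'a': [7/27 + 1/108*2/3, 7/27 + 1/108*5/6) = [43/162, 173/648)
  'c': [7/27 + 1/108*5/6, 7/27 + 1/108*1/1) = [173/648, 29/108)
  emit 'e', narrow to [7/27, 85/324)

Answer: eaae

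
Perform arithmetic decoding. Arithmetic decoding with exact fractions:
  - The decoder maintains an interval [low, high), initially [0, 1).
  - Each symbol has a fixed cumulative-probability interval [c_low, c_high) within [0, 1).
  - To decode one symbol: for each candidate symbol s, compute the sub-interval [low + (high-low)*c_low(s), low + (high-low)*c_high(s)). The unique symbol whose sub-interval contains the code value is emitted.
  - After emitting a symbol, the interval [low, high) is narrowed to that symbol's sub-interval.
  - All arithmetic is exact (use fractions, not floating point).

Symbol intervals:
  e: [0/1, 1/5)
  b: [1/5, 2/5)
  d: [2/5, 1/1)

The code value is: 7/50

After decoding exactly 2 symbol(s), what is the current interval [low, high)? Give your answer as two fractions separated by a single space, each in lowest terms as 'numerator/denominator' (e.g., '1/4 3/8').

Answer: 2/25 1/5

Derivation:
Step 1: interval [0/1, 1/1), width = 1/1 - 0/1 = 1/1
  'e': [0/1 + 1/1*0/1, 0/1 + 1/1*1/5) = [0/1, 1/5) <- contains code 7/50
  'b': [0/1 + 1/1*1/5, 0/1 + 1/1*2/5) = [1/5, 2/5)
  'd': [0/1 + 1/1*2/5, 0/1 + 1/1*1/1) = [2/5, 1/1)
  emit 'e', narrow to [0/1, 1/5)
Step 2: interval [0/1, 1/5), width = 1/5 - 0/1 = 1/5
  'e': [0/1 + 1/5*0/1, 0/1 + 1/5*1/5) = [0/1, 1/25)
  'b': [0/1 + 1/5*1/5, 0/1 + 1/5*2/5) = [1/25, 2/25)
  'd': [0/1 + 1/5*2/5, 0/1 + 1/5*1/1) = [2/25, 1/5) <- contains code 7/50
  emit 'd', narrow to [2/25, 1/5)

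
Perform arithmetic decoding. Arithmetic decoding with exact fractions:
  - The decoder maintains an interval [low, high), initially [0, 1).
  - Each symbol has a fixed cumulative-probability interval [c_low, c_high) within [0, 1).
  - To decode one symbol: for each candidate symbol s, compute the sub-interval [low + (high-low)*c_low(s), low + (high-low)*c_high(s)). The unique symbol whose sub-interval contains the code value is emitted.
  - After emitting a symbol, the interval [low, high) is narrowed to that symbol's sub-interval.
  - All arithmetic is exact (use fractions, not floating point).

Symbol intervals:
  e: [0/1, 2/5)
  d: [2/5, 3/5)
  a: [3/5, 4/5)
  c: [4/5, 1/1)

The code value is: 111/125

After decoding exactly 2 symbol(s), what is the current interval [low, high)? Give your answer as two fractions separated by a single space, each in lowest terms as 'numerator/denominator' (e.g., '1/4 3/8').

Step 1: interval [0/1, 1/1), width = 1/1 - 0/1 = 1/1
  'e': [0/1 + 1/1*0/1, 0/1 + 1/1*2/5) = [0/1, 2/5)
  'd': [0/1 + 1/1*2/5, 0/1 + 1/1*3/5) = [2/5, 3/5)
  'a': [0/1 + 1/1*3/5, 0/1 + 1/1*4/5) = [3/5, 4/5)
  'c': [0/1 + 1/1*4/5, 0/1 + 1/1*1/1) = [4/5, 1/1) <- contains code 111/125
  emit 'c', narrow to [4/5, 1/1)
Step 2: interval [4/5, 1/1), width = 1/1 - 4/5 = 1/5
  'e': [4/5 + 1/5*0/1, 4/5 + 1/5*2/5) = [4/5, 22/25)
  'd': [4/5 + 1/5*2/5, 4/5 + 1/5*3/5) = [22/25, 23/25) <- contains code 111/125
  'a': [4/5 + 1/5*3/5, 4/5 + 1/5*4/5) = [23/25, 24/25)
  'c': [4/5 + 1/5*4/5, 4/5 + 1/5*1/1) = [24/25, 1/1)
  emit 'd', narrow to [22/25, 23/25)

Answer: 22/25 23/25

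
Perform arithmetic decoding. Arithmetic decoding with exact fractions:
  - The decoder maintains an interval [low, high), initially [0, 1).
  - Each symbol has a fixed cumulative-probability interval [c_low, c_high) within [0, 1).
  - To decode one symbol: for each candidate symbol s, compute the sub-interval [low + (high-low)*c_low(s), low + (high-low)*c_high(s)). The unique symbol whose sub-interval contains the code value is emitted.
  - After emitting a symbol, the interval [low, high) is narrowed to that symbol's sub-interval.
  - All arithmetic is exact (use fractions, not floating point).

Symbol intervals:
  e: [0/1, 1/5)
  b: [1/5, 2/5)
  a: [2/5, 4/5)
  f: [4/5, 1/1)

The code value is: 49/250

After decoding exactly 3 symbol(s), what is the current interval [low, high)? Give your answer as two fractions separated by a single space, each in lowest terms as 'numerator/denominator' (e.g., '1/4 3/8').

Step 1: interval [0/1, 1/1), width = 1/1 - 0/1 = 1/1
  'e': [0/1 + 1/1*0/1, 0/1 + 1/1*1/5) = [0/1, 1/5) <- contains code 49/250
  'b': [0/1 + 1/1*1/5, 0/1 + 1/1*2/5) = [1/5, 2/5)
  'a': [0/1 + 1/1*2/5, 0/1 + 1/1*4/5) = [2/5, 4/5)
  'f': [0/1 + 1/1*4/5, 0/1 + 1/1*1/1) = [4/5, 1/1)
  emit 'e', narrow to [0/1, 1/5)
Step 2: interval [0/1, 1/5), width = 1/5 - 0/1 = 1/5
  'e': [0/1 + 1/5*0/1, 0/1 + 1/5*1/5) = [0/1, 1/25)
  'b': [0/1 + 1/5*1/5, 0/1 + 1/5*2/5) = [1/25, 2/25)
  'a': [0/1 + 1/5*2/5, 0/1 + 1/5*4/5) = [2/25, 4/25)
  'f': [0/1 + 1/5*4/5, 0/1 + 1/5*1/1) = [4/25, 1/5) <- contains code 49/250
  emit 'f', narrow to [4/25, 1/5)
Step 3: interval [4/25, 1/5), width = 1/5 - 4/25 = 1/25
  'e': [4/25 + 1/25*0/1, 4/25 + 1/25*1/5) = [4/25, 21/125)
  'b': [4/25 + 1/25*1/5, 4/25 + 1/25*2/5) = [21/125, 22/125)
  'a': [4/25 + 1/25*2/5, 4/25 + 1/25*4/5) = [22/125, 24/125)
  'f': [4/25 + 1/25*4/5, 4/25 + 1/25*1/1) = [24/125, 1/5) <- contains code 49/250
  emit 'f', narrow to [24/125, 1/5)

Answer: 24/125 1/5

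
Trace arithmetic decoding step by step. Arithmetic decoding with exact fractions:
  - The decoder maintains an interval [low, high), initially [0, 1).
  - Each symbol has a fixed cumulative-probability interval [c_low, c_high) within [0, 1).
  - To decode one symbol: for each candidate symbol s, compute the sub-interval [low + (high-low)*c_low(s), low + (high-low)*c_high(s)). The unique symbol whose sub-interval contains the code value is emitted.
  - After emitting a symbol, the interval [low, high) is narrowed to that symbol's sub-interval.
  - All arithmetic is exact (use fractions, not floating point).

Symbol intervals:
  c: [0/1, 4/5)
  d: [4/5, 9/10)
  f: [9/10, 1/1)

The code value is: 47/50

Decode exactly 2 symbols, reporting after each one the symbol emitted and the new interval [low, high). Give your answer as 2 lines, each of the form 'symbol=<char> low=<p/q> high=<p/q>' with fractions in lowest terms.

Step 1: interval [0/1, 1/1), width = 1/1 - 0/1 = 1/1
  'c': [0/1 + 1/1*0/1, 0/1 + 1/1*4/5) = [0/1, 4/5)
  'd': [0/1 + 1/1*4/5, 0/1 + 1/1*9/10) = [4/5, 9/10)
  'f': [0/1 + 1/1*9/10, 0/1 + 1/1*1/1) = [9/10, 1/1) <- contains code 47/50
  emit 'f', narrow to [9/10, 1/1)
Step 2: interval [9/10, 1/1), width = 1/1 - 9/10 = 1/10
  'c': [9/10 + 1/10*0/1, 9/10 + 1/10*4/5) = [9/10, 49/50) <- contains code 47/50
  'd': [9/10 + 1/10*4/5, 9/10 + 1/10*9/10) = [49/50, 99/100)
  'f': [9/10 + 1/10*9/10, 9/10 + 1/10*1/1) = [99/100, 1/1)
  emit 'c', narrow to [9/10, 49/50)

Answer: symbol=f low=9/10 high=1/1
symbol=c low=9/10 high=49/50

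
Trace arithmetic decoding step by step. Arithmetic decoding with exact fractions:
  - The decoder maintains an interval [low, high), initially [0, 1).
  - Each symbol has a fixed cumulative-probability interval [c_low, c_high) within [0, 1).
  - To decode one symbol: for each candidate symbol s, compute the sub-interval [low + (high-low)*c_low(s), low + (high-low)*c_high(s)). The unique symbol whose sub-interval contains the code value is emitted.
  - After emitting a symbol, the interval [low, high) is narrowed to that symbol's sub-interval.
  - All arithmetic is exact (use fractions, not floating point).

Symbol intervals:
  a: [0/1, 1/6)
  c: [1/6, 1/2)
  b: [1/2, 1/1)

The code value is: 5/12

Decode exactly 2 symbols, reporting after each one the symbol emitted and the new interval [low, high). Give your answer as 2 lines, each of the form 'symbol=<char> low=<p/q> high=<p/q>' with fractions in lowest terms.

Step 1: interval [0/1, 1/1), width = 1/1 - 0/1 = 1/1
  'a': [0/1 + 1/1*0/1, 0/1 + 1/1*1/6) = [0/1, 1/6)
  'c': [0/1 + 1/1*1/6, 0/1 + 1/1*1/2) = [1/6, 1/2) <- contains code 5/12
  'b': [0/1 + 1/1*1/2, 0/1 + 1/1*1/1) = [1/2, 1/1)
  emit 'c', narrow to [1/6, 1/2)
Step 2: interval [1/6, 1/2), width = 1/2 - 1/6 = 1/3
  'a': [1/6 + 1/3*0/1, 1/6 + 1/3*1/6) = [1/6, 2/9)
  'c': [1/6 + 1/3*1/6, 1/6 + 1/3*1/2) = [2/9, 1/3)
  'b': [1/6 + 1/3*1/2, 1/6 + 1/3*1/1) = [1/3, 1/2) <- contains code 5/12
  emit 'b', narrow to [1/3, 1/2)

Answer: symbol=c low=1/6 high=1/2
symbol=b low=1/3 high=1/2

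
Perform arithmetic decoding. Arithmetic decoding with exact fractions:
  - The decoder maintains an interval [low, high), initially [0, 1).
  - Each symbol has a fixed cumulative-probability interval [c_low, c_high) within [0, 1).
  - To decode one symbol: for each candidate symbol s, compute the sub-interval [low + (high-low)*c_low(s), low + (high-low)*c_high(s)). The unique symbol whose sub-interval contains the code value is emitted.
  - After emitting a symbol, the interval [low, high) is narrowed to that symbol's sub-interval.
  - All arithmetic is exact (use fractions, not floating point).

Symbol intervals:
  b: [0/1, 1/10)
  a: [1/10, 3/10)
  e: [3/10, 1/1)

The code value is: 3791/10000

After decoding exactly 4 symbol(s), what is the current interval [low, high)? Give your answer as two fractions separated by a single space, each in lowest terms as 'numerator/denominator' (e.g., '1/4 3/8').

Answer: 1871/5000 48/125

Derivation:
Step 1: interval [0/1, 1/1), width = 1/1 - 0/1 = 1/1
  'b': [0/1 + 1/1*0/1, 0/1 + 1/1*1/10) = [0/1, 1/10)
  'a': [0/1 + 1/1*1/10, 0/1 + 1/1*3/10) = [1/10, 3/10)
  'e': [0/1 + 1/1*3/10, 0/1 + 1/1*1/1) = [3/10, 1/1) <- contains code 3791/10000
  emit 'e', narrow to [3/10, 1/1)
Step 2: interval [3/10, 1/1), width = 1/1 - 3/10 = 7/10
  'b': [3/10 + 7/10*0/1, 3/10 + 7/10*1/10) = [3/10, 37/100)
  'a': [3/10 + 7/10*1/10, 3/10 + 7/10*3/10) = [37/100, 51/100) <- contains code 3791/10000
  'e': [3/10 + 7/10*3/10, 3/10 + 7/10*1/1) = [51/100, 1/1)
  emit 'a', narrow to [37/100, 51/100)
Step 3: interval [37/100, 51/100), width = 51/100 - 37/100 = 7/50
  'b': [37/100 + 7/50*0/1, 37/100 + 7/50*1/10) = [37/100, 48/125) <- contains code 3791/10000
  'a': [37/100 + 7/50*1/10, 37/100 + 7/50*3/10) = [48/125, 103/250)
  'e': [37/100 + 7/50*3/10, 37/100 + 7/50*1/1) = [103/250, 51/100)
  emit 'b', narrow to [37/100, 48/125)
Step 4: interval [37/100, 48/125), width = 48/125 - 37/100 = 7/500
  'b': [37/100 + 7/500*0/1, 37/100 + 7/500*1/10) = [37/100, 1857/5000)
  'a': [37/100 + 7/500*1/10, 37/100 + 7/500*3/10) = [1857/5000, 1871/5000)
  'e': [37/100 + 7/500*3/10, 37/100 + 7/500*1/1) = [1871/5000, 48/125) <- contains code 3791/10000
  emit 'e', narrow to [1871/5000, 48/125)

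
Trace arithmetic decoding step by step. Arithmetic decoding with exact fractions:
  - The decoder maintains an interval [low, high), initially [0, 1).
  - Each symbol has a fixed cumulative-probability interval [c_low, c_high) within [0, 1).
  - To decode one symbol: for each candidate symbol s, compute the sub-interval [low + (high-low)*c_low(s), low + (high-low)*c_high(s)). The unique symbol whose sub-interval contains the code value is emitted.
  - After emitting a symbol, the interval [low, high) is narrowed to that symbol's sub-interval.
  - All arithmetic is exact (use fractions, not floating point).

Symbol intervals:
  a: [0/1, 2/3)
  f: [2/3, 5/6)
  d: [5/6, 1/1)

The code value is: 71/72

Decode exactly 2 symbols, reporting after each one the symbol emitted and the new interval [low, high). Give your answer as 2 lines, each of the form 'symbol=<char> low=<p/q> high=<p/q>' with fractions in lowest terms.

Step 1: interval [0/1, 1/1), width = 1/1 - 0/1 = 1/1
  'a': [0/1 + 1/1*0/1, 0/1 + 1/1*2/3) = [0/1, 2/3)
  'f': [0/1 + 1/1*2/3, 0/1 + 1/1*5/6) = [2/3, 5/6)
  'd': [0/1 + 1/1*5/6, 0/1 + 1/1*1/1) = [5/6, 1/1) <- contains code 71/72
  emit 'd', narrow to [5/6, 1/1)
Step 2: interval [5/6, 1/1), width = 1/1 - 5/6 = 1/6
  'a': [5/6 + 1/6*0/1, 5/6 + 1/6*2/3) = [5/6, 17/18)
  'f': [5/6 + 1/6*2/3, 5/6 + 1/6*5/6) = [17/18, 35/36)
  'd': [5/6 + 1/6*5/6, 5/6 + 1/6*1/1) = [35/36, 1/1) <- contains code 71/72
  emit 'd', narrow to [35/36, 1/1)

Answer: symbol=d low=5/6 high=1/1
symbol=d low=35/36 high=1/1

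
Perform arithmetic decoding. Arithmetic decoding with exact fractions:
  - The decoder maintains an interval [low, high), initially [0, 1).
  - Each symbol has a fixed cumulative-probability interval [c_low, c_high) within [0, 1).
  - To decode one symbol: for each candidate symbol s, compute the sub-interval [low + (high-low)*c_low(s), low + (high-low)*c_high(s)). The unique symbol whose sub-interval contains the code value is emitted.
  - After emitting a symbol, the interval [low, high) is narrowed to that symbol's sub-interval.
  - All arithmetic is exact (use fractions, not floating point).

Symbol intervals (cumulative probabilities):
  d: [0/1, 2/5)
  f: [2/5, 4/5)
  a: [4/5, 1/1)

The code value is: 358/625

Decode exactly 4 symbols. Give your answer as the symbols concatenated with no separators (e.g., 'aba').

Step 1: interval [0/1, 1/1), width = 1/1 - 0/1 = 1/1
  'd': [0/1 + 1/1*0/1, 0/1 + 1/1*2/5) = [0/1, 2/5)
  'f': [0/1 + 1/1*2/5, 0/1 + 1/1*4/5) = [2/5, 4/5) <- contains code 358/625
  'a': [0/1 + 1/1*4/5, 0/1 + 1/1*1/1) = [4/5, 1/1)
  emit 'f', narrow to [2/5, 4/5)
Step 2: interval [2/5, 4/5), width = 4/5 - 2/5 = 2/5
  'd': [2/5 + 2/5*0/1, 2/5 + 2/5*2/5) = [2/5, 14/25)
  'f': [2/5 + 2/5*2/5, 2/5 + 2/5*4/5) = [14/25, 18/25) <- contains code 358/625
  'a': [2/5 + 2/5*4/5, 2/5 + 2/5*1/1) = [18/25, 4/5)
  emit 'f', narrow to [14/25, 18/25)
Step 3: interval [14/25, 18/25), width = 18/25 - 14/25 = 4/25
  'd': [14/25 + 4/25*0/1, 14/25 + 4/25*2/5) = [14/25, 78/125) <- contains code 358/625
  'f': [14/25 + 4/25*2/5, 14/25 + 4/25*4/5) = [78/125, 86/125)
  'a': [14/25 + 4/25*4/5, 14/25 + 4/25*1/1) = [86/125, 18/25)
  emit 'd', narrow to [14/25, 78/125)
Step 4: interval [14/25, 78/125), width = 78/125 - 14/25 = 8/125
  'd': [14/25 + 8/125*0/1, 14/25 + 8/125*2/5) = [14/25, 366/625) <- contains code 358/625
  'f': [14/25 + 8/125*2/5, 14/25 + 8/125*4/5) = [366/625, 382/625)
  'a': [14/25 + 8/125*4/5, 14/25 + 8/125*1/1) = [382/625, 78/125)
  emit 'd', narrow to [14/25, 366/625)

Answer: ffdd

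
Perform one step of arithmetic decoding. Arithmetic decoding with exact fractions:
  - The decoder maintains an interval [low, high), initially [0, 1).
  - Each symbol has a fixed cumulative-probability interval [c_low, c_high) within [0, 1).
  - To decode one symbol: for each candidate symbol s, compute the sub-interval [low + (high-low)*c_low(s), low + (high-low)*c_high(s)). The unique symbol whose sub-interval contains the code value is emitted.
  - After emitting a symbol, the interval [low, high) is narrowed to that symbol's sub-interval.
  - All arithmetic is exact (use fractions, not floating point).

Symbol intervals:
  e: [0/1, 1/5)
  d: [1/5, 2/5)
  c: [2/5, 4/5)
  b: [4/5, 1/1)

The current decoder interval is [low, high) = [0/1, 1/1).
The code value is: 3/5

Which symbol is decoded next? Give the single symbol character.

Answer: c

Derivation:
Interval width = high − low = 1/1 − 0/1 = 1/1
Scaled code = (code − low) / width = (3/5 − 0/1) / 1/1 = 3/5
  e: [0/1, 1/5) 
  d: [1/5, 2/5) 
  c: [2/5, 4/5) ← scaled code falls here ✓
  b: [4/5, 1/1) 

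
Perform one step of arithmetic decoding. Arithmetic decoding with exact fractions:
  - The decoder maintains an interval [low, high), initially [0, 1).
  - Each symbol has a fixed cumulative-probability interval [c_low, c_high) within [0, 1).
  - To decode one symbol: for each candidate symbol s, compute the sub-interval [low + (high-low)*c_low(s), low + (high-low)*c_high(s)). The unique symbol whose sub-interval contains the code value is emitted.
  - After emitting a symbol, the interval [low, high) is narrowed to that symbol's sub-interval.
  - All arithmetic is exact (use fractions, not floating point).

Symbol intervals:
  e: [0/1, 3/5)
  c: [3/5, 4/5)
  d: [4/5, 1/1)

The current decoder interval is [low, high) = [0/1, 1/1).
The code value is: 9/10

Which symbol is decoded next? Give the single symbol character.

Answer: d

Derivation:
Interval width = high − low = 1/1 − 0/1 = 1/1
Scaled code = (code − low) / width = (9/10 − 0/1) / 1/1 = 9/10
  e: [0/1, 3/5) 
  c: [3/5, 4/5) 
  d: [4/5, 1/1) ← scaled code falls here ✓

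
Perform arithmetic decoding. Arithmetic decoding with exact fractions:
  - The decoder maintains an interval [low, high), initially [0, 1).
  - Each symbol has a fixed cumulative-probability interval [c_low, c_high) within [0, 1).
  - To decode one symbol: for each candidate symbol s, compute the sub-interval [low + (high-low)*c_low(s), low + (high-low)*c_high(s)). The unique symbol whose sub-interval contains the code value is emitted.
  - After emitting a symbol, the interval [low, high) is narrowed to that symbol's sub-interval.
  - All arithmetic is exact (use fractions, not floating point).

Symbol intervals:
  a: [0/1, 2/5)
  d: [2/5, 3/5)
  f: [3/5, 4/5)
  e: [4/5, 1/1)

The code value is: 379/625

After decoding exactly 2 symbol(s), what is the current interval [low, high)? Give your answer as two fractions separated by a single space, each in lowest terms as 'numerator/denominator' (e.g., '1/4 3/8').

Answer: 3/5 17/25

Derivation:
Step 1: interval [0/1, 1/1), width = 1/1 - 0/1 = 1/1
  'a': [0/1 + 1/1*0/1, 0/1 + 1/1*2/5) = [0/1, 2/5)
  'd': [0/1 + 1/1*2/5, 0/1 + 1/1*3/5) = [2/5, 3/5)
  'f': [0/1 + 1/1*3/5, 0/1 + 1/1*4/5) = [3/5, 4/5) <- contains code 379/625
  'e': [0/1 + 1/1*4/5, 0/1 + 1/1*1/1) = [4/5, 1/1)
  emit 'f', narrow to [3/5, 4/5)
Step 2: interval [3/5, 4/5), width = 4/5 - 3/5 = 1/5
  'a': [3/5 + 1/5*0/1, 3/5 + 1/5*2/5) = [3/5, 17/25) <- contains code 379/625
  'd': [3/5 + 1/5*2/5, 3/5 + 1/5*3/5) = [17/25, 18/25)
  'f': [3/5 + 1/5*3/5, 3/5 + 1/5*4/5) = [18/25, 19/25)
  'e': [3/5 + 1/5*4/5, 3/5 + 1/5*1/1) = [19/25, 4/5)
  emit 'a', narrow to [3/5, 17/25)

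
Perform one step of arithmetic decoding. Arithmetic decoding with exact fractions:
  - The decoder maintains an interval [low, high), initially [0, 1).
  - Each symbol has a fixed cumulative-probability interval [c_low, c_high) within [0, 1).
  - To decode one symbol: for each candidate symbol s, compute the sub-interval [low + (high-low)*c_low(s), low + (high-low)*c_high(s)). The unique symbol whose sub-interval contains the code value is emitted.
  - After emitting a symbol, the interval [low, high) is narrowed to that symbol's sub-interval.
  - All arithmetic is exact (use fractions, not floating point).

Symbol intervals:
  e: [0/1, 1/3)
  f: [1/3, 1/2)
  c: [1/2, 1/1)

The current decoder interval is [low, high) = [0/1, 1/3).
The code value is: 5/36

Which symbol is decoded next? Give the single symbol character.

Answer: f

Derivation:
Interval width = high − low = 1/3 − 0/1 = 1/3
Scaled code = (code − low) / width = (5/36 − 0/1) / 1/3 = 5/12
  e: [0/1, 1/3) 
  f: [1/3, 1/2) ← scaled code falls here ✓
  c: [1/2, 1/1) 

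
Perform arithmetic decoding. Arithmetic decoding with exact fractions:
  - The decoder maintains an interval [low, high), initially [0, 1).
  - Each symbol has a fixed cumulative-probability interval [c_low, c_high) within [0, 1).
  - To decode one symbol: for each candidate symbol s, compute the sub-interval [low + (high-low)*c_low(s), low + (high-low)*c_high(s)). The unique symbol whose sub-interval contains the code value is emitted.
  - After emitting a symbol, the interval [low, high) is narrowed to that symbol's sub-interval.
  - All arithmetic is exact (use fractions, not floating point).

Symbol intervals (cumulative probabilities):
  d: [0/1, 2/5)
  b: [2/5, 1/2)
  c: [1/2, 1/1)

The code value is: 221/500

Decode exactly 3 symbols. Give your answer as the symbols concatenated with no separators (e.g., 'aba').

Step 1: interval [0/1, 1/1), width = 1/1 - 0/1 = 1/1
  'd': [0/1 + 1/1*0/1, 0/1 + 1/1*2/5) = [0/1, 2/5)
  'b': [0/1 + 1/1*2/5, 0/1 + 1/1*1/2) = [2/5, 1/2) <- contains code 221/500
  'c': [0/1 + 1/1*1/2, 0/1 + 1/1*1/1) = [1/2, 1/1)
  emit 'b', narrow to [2/5, 1/2)
Step 2: interval [2/5, 1/2), width = 1/2 - 2/5 = 1/10
  'd': [2/5 + 1/10*0/1, 2/5 + 1/10*2/5) = [2/5, 11/25)
  'b': [2/5 + 1/10*2/5, 2/5 + 1/10*1/2) = [11/25, 9/20) <- contains code 221/500
  'c': [2/5 + 1/10*1/2, 2/5 + 1/10*1/1) = [9/20, 1/2)
  emit 'b', narrow to [11/25, 9/20)
Step 3: interval [11/25, 9/20), width = 9/20 - 11/25 = 1/100
  'd': [11/25 + 1/100*0/1, 11/25 + 1/100*2/5) = [11/25, 111/250) <- contains code 221/500
  'b': [11/25 + 1/100*2/5, 11/25 + 1/100*1/2) = [111/250, 89/200)
  'c': [11/25 + 1/100*1/2, 11/25 + 1/100*1/1) = [89/200, 9/20)
  emit 'd', narrow to [11/25, 111/250)

Answer: bbd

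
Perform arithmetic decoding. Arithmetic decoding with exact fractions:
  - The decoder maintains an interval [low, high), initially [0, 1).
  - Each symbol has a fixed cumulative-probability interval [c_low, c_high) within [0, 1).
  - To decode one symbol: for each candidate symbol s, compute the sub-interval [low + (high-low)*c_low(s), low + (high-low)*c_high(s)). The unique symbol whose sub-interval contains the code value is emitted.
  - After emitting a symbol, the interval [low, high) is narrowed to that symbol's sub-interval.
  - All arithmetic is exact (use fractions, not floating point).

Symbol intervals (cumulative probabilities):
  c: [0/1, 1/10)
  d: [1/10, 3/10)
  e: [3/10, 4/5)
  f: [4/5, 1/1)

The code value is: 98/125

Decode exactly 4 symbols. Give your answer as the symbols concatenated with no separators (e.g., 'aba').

Answer: effd

Derivation:
Step 1: interval [0/1, 1/1), width = 1/1 - 0/1 = 1/1
  'c': [0/1 + 1/1*0/1, 0/1 + 1/1*1/10) = [0/1, 1/10)
  'd': [0/1 + 1/1*1/10, 0/1 + 1/1*3/10) = [1/10, 3/10)
  'e': [0/1 + 1/1*3/10, 0/1 + 1/1*4/5) = [3/10, 4/5) <- contains code 98/125
  'f': [0/1 + 1/1*4/5, 0/1 + 1/1*1/1) = [4/5, 1/1)
  emit 'e', narrow to [3/10, 4/5)
Step 2: interval [3/10, 4/5), width = 4/5 - 3/10 = 1/2
  'c': [3/10 + 1/2*0/1, 3/10 + 1/2*1/10) = [3/10, 7/20)
  'd': [3/10 + 1/2*1/10, 3/10 + 1/2*3/10) = [7/20, 9/20)
  'e': [3/10 + 1/2*3/10, 3/10 + 1/2*4/5) = [9/20, 7/10)
  'f': [3/10 + 1/2*4/5, 3/10 + 1/2*1/1) = [7/10, 4/5) <- contains code 98/125
  emit 'f', narrow to [7/10, 4/5)
Step 3: interval [7/10, 4/5), width = 4/5 - 7/10 = 1/10
  'c': [7/10 + 1/10*0/1, 7/10 + 1/10*1/10) = [7/10, 71/100)
  'd': [7/10 + 1/10*1/10, 7/10 + 1/10*3/10) = [71/100, 73/100)
  'e': [7/10 + 1/10*3/10, 7/10 + 1/10*4/5) = [73/100, 39/50)
  'f': [7/10 + 1/10*4/5, 7/10 + 1/10*1/1) = [39/50, 4/5) <- contains code 98/125
  emit 'f', narrow to [39/50, 4/5)
Step 4: interval [39/50, 4/5), width = 4/5 - 39/50 = 1/50
  'c': [39/50 + 1/50*0/1, 39/50 + 1/50*1/10) = [39/50, 391/500)
  'd': [39/50 + 1/50*1/10, 39/50 + 1/50*3/10) = [391/500, 393/500) <- contains code 98/125
  'e': [39/50 + 1/50*3/10, 39/50 + 1/50*4/5) = [393/500, 199/250)
  'f': [39/50 + 1/50*4/5, 39/50 + 1/50*1/1) = [199/250, 4/5)
  emit 'd', narrow to [391/500, 393/500)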